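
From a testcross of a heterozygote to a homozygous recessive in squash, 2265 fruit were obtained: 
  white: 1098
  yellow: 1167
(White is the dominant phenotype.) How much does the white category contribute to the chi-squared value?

1.051

A testcross of a heterozygote (Aa × aa) gives a 1:1 phenotypic ratio.
Total ratio parts = 2. Expected numbers out of 2265:
  white: 2265 × 1/2 = 1132.5
  yellow: 2265 × 1/2 = 1132.5
Contribution of white: (1098 − 1132.5)² / 1132.5 = 1.0510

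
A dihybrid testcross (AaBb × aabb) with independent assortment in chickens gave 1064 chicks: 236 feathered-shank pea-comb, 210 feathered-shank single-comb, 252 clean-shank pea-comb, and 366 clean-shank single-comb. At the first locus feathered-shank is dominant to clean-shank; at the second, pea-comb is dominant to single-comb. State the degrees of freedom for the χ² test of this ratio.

A dihybrid testcross with independent assortment gives a 1:1:1:1 ratio.
A goodness-of-fit test with 4 phenotype classes has df = 4 − 1 = 3.

3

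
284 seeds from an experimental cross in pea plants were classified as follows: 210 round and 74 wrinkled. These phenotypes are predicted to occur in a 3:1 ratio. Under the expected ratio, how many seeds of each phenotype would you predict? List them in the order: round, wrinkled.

Expected counts for N = 284 under a 3:1 ratio (total parts = 4):
  round: 284 × 3/4 = 213
  wrinkled: 284 × 1/4 = 71

213, 71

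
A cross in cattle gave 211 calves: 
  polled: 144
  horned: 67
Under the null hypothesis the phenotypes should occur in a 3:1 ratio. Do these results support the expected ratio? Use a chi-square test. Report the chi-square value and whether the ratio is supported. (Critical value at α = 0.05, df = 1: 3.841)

Total ratio parts = 4. Expected numbers out of 211:
  polled: 211 × 3/4 = 158.25
  horned: 211 × 1/4 = 52.75
χ² = Σ (O − E)² / E
  polled: (144 − 158.25)² / 158.25 = 1.2832
  horned: (67 − 52.75)² / 52.75 = 3.8495
χ² = 1.2832 + 3.8495 = 5.1327 ≈ 5.133
Degrees of freedom = 2 − 1 = 1; critical value at α = 0.05 is 3.841.
Since 5.133 > 3.841, we reject the null hypothesis — the data do not fit the 3:1 ratio.

5.133; not consistent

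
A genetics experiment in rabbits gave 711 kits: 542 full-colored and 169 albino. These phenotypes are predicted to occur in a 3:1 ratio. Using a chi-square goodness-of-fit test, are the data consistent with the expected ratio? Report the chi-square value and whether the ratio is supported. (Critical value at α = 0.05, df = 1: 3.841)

The 3:1 ratio has 4 parts, so with N = 711 the expected counts are:
  full-colored: 711 × 3/4 = 533.25
  albino: 711 × 1/4 = 177.75
χ² = Σ (O − E)² / E
  full-colored: (542 − 533.25)² / 533.25 = 0.1436
  albino: (169 − 177.75)² / 177.75 = 0.4307
χ² = 0.1436 + 0.4307 = 0.5743 ≈ 0.574
Degrees of freedom = 2 − 1 = 1; critical value at α = 0.05 is 3.841.
Since 0.574 < 3.841, we fail to reject the null hypothesis — the data are consistent with the 3:1 ratio.

0.574; consistent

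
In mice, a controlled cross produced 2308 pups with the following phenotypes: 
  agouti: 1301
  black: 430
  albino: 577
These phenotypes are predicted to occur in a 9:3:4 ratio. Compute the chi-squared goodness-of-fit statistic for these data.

Under the 9:3:4 hypothesis (Σ ratio = 16, N = 2308):
  agouti: 2308 × 9/16 = 1298.25
  black: 2308 × 3/16 = 432.75
  albino: 2308 × 4/16 = 577
χ² = Σ (O − E)² / E
  agouti: (1301 − 1298.25)² / 1298.25 = 0.0058
  black: (430 − 432.75)² / 432.75 = 0.0175
  albino: (577 − 577)² / 577 = 0.0000
χ² = 0.0058 + 0.0175 + 0.0000 = 0.0233 ≈ 0.023

0.023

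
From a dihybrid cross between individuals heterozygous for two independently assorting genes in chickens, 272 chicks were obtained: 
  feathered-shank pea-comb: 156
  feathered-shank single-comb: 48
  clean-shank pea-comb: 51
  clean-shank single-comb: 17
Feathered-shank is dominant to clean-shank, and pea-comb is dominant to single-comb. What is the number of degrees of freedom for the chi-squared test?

3

A dihybrid F₂ with independent assortment and complete dominance at both loci gives a 9:3:3:1 phenotypic ratio.
A goodness-of-fit test with 4 phenotype classes has df = 4 − 1 = 3.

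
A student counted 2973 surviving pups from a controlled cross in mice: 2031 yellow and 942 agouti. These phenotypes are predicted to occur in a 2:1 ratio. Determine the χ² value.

3.634

Under the 2:1 hypothesis (Σ ratio = 3, N = 2973):
  yellow: 2973 × 2/3 = 1982
  agouti: 2973 × 1/3 = 991
χ² = Σ (O − E)² / E
  yellow: (2031 − 1982)² / 1982 = 1.2114
  agouti: (942 − 991)² / 991 = 2.4228
χ² = 1.2114 + 2.4228 = 3.6342 ≈ 3.634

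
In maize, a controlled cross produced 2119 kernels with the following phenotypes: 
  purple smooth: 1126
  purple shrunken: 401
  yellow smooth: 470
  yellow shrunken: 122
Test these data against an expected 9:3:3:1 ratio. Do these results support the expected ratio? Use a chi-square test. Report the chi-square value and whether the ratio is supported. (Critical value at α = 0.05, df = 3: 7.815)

Total ratio parts = 16. Expected numbers out of 2119:
  purple smooth: 2119 × 9/16 = 1191.9375
  purple shrunken: 2119 × 3/16 = 397.3125
  yellow smooth: 2119 × 3/16 = 397.3125
  yellow shrunken: 2119 × 1/16 = 132.4375
χ² = Σ (O − E)² / E
  purple smooth: (1126 − 1191.9375)² / 1191.9375 = 3.6476
  purple shrunken: (401 − 397.3125)² / 397.3125 = 0.0342
  yellow smooth: (470 − 397.3125)² / 397.3125 = 13.2980
  yellow shrunken: (122 − 132.4375)² / 132.4375 = 0.8226
χ² = 3.6476 + 0.0342 + 13.2980 + 0.8226 = 17.8024 ≈ 17.802
Degrees of freedom = 4 − 1 = 3; critical value at α = 0.05 is 7.815.
Since 17.802 > 7.815, we reject the null hypothesis — the data do not fit the 9:3:3:1 ratio.

17.802; not consistent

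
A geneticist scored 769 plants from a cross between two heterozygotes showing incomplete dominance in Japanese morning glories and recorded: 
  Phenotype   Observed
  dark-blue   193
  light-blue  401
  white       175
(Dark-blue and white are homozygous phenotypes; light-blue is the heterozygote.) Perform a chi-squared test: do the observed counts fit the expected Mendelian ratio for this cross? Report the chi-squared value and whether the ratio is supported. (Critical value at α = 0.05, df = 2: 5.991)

2.259; consistent

With incomplete dominance, a heterozygote × heterozygote cross gives a 1:2:1 phenotypic ratio.
Expected counts for N = 769 under a 1:2:1 ratio (total parts = 4):
  dark-blue: 769 × 1/4 = 192.25
  light-blue: 769 × 2/4 = 384.5
  white: 769 × 1/4 = 192.25
χ² = Σ (O − E)² / E
  dark-blue: (193 − 192.25)² / 192.25 = 0.0029
  light-blue: (401 − 384.5)² / 384.5 = 0.7081
  white: (175 − 192.25)² / 192.25 = 1.5478
χ² = 0.0029 + 0.7081 + 1.5478 = 2.2588 ≈ 2.259
Degrees of freedom = 3 − 1 = 2; critical value at α = 0.05 is 5.991.
Since 2.259 < 5.991, we fail to reject the null hypothesis — the data are consistent with the 1:2:1 ratio.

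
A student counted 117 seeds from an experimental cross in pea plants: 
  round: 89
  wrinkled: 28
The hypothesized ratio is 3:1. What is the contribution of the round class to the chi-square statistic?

The 3:1 ratio has 4 parts, so with N = 117 the expected counts are:
  round: 117 × 3/4 = 87.75
  wrinkled: 117 × 1/4 = 29.25
Contribution of round: (89 − 87.75)² / 87.75 = 0.0178

0.018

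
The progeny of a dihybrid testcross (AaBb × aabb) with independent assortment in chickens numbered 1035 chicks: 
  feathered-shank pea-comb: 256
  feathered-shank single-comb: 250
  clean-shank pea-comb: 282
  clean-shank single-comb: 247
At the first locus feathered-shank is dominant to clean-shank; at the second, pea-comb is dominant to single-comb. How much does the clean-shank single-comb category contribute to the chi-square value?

A dihybrid testcross with independent assortment gives a 1:1:1:1 ratio.
Total ratio parts = 4. Expected numbers out of 1035:
  feathered-shank pea-comb: 1035 × 1/4 = 258.75
  feathered-shank single-comb: 1035 × 1/4 = 258.75
  clean-shank pea-comb: 1035 × 1/4 = 258.75
  clean-shank single-comb: 1035 × 1/4 = 258.75
Contribution of clean-shank single-comb: (247 − 258.75)² / 258.75 = 0.5336

0.534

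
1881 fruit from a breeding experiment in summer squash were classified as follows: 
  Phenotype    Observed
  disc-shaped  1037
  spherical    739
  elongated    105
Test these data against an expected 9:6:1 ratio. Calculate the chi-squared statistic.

Total ratio parts = 16. Expected numbers out of 1881:
  disc-shaped: 1881 × 9/16 = 1058.0625
  spherical: 1881 × 6/16 = 705.375
  elongated: 1881 × 1/16 = 117.5625
χ² = Σ (O − E)² / E
  disc-shaped: (1037 − 1058.0625)² / 1058.0625 = 0.4193
  spherical: (739 − 705.375)² / 705.375 = 1.6029
  elongated: (105 − 117.5625)² / 117.5625 = 1.3424
χ² = 0.4193 + 1.6029 + 1.3424 = 3.3646 ≈ 3.365

3.365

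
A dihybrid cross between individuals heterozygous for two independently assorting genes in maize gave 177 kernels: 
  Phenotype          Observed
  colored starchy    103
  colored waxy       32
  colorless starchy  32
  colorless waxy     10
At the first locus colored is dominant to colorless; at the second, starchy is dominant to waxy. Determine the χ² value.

0.306

A dihybrid F₂ with independent assortment and complete dominance at both loci gives a 9:3:3:1 phenotypic ratio.
Under the 9:3:3:1 hypothesis (Σ ratio = 16, N = 177):
  colored starchy: 177 × 9/16 = 99.5625
  colored waxy: 177 × 3/16 = 33.1875
  colorless starchy: 177 × 3/16 = 33.1875
  colorless waxy: 177 × 1/16 = 11.0625
χ² = Σ (O − E)² / E
  colored starchy: (103 − 99.5625)² / 99.5625 = 0.1187
  colored waxy: (32 − 33.1875)² / 33.1875 = 0.0425
  colorless starchy: (32 − 33.1875)² / 33.1875 = 0.0425
  colorless waxy: (10 − 11.0625)² / 11.0625 = 0.1020
χ² = 0.1187 + 0.0425 + 0.0425 + 0.1020 = 0.3057 ≈ 0.306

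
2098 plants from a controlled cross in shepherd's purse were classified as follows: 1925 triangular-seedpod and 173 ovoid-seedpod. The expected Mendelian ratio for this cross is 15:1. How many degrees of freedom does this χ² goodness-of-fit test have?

1

A goodness-of-fit test with 2 phenotype classes has df = 2 − 1 = 1.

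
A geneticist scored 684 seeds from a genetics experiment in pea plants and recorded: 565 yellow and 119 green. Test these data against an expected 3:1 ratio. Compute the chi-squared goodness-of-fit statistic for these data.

Under the 3:1 hypothesis (Σ ratio = 4, N = 684):
  yellow: 684 × 3/4 = 513
  green: 684 × 1/4 = 171
χ² = Σ (O − E)² / E
  yellow: (565 − 513)² / 513 = 5.2710
  green: (119 − 171)² / 171 = 15.8129
χ² = 5.2710 + 15.8129 = 21.0839 ≈ 21.084

21.084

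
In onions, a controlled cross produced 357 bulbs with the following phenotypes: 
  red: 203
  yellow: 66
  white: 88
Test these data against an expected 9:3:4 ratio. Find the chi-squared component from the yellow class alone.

Total ratio parts = 16. Expected numbers out of 357:
  red: 357 × 9/16 = 200.8125
  yellow: 357 × 3/16 = 66.9375
  white: 357 × 4/16 = 89.25
Contribution of yellow: (66 − 66.9375)² / 66.9375 = 0.0131

0.013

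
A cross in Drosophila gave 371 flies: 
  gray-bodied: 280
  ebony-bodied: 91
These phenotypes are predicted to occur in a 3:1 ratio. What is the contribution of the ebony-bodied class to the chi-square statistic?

Expected counts for N = 371 under a 3:1 ratio (total parts = 4):
  gray-bodied: 371 × 3/4 = 278.25
  ebony-bodied: 371 × 1/4 = 92.75
Contribution of ebony-bodied: (91 − 92.75)² / 92.75 = 0.0330

0.033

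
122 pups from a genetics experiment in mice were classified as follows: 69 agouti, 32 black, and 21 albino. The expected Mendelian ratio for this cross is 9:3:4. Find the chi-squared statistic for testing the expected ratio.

Expected counts for N = 122 under a 9:3:4 ratio (total parts = 16):
  agouti: 122 × 9/16 = 68.625
  black: 122 × 3/16 = 22.875
  albino: 122 × 4/16 = 30.5
χ² = Σ (O − E)² / E
  agouti: (69 − 68.625)² / 68.625 = 0.0020
  black: (32 − 22.875)² / 22.875 = 3.6400
  albino: (21 − 30.5)² / 30.5 = 2.9590
χ² = 0.0020 + 3.6400 + 2.9590 = 6.601

6.601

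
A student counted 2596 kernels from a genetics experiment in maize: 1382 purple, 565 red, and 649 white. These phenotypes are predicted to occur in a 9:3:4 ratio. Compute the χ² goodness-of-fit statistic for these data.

16.773

Under the 9:3:4 hypothesis (Σ ratio = 16, N = 2596):
  purple: 2596 × 9/16 = 1460.25
  red: 2596 × 3/16 = 486.75
  white: 2596 × 4/16 = 649
χ² = Σ (O − E)² / E
  purple: (1382 − 1460.25)² / 1460.25 = 4.1932
  red: (565 − 486.75)² / 486.75 = 12.5795
  white: (649 − 649)² / 649 = 0.0000
χ² = 4.1932 + 12.5795 + 0.0000 = 16.7727 ≈ 16.773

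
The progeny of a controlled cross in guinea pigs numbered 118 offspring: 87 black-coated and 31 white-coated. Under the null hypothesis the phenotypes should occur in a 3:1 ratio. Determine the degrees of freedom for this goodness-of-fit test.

1

A goodness-of-fit test with 2 phenotype classes has df = 2 − 1 = 1.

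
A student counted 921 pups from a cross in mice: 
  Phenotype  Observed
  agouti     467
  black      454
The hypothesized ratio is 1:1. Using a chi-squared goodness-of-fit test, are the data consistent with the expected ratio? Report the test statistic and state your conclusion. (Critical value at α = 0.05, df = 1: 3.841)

Total ratio parts = 2. Expected numbers out of 921:
  agouti: 921 × 1/2 = 460.5
  black: 921 × 1/2 = 460.5
χ² = Σ (O − E)² / E
  agouti: (467 − 460.5)² / 460.5 = 0.0917
  black: (454 − 460.5)² / 460.5 = 0.0917
χ² = 0.0917 + 0.0917 = 0.1834 ≈ 0.183
Degrees of freedom = 2 − 1 = 1; critical value at α = 0.05 is 3.841.
Since 0.183 < 3.841, we fail to reject the null hypothesis — the data are consistent with the 1:1 ratio.

0.183; consistent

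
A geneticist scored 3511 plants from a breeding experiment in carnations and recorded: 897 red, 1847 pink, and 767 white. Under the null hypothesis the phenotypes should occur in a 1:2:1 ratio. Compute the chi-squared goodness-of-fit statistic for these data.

Expected counts for N = 3511 under a 1:2:1 ratio (total parts = 4):
  red: 3511 × 1/4 = 877.75
  pink: 3511 × 2/4 = 1755.5
  white: 3511 × 1/4 = 877.75
χ² = Σ (O − E)² / E
  red: (897 − 877.75)² / 877.75 = 0.4222
  pink: (1847 − 1755.5)² / 1755.5 = 4.7692
  white: (767 − 877.75)² / 877.75 = 13.9739
χ² = 0.4222 + 4.7692 + 13.9739 = 19.1653 ≈ 19.165

19.165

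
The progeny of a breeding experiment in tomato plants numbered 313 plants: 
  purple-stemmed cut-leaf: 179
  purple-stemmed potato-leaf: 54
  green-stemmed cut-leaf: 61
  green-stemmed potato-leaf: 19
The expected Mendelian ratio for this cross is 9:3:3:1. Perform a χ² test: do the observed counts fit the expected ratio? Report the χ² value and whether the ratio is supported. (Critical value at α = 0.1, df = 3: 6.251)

Expected counts for N = 313 under a 9:3:3:1 ratio (total parts = 16):
  purple-stemmed cut-leaf: 313 × 9/16 = 176.0625
  purple-stemmed potato-leaf: 313 × 3/16 = 58.6875
  green-stemmed cut-leaf: 313 × 3/16 = 58.6875
  green-stemmed potato-leaf: 313 × 1/16 = 19.5625
χ² = Σ (O − E)² / E
  purple-stemmed cut-leaf: (179 − 176.0625)² / 176.0625 = 0.0490
  purple-stemmed potato-leaf: (54 − 58.6875)² / 58.6875 = 0.3744
  green-stemmed cut-leaf: (61 − 58.6875)² / 58.6875 = 0.0911
  green-stemmed potato-leaf: (19 − 19.5625)² / 19.5625 = 0.0162
χ² = 0.0490 + 0.3744 + 0.0911 + 0.0162 = 0.5307 ≈ 0.531
Degrees of freedom = 4 − 1 = 3; critical value at α = 0.1 is 6.251.
Since 0.531 < 6.251, we fail to reject the null hypothesis — the data are consistent with the 9:3:3:1 ratio.

0.531; consistent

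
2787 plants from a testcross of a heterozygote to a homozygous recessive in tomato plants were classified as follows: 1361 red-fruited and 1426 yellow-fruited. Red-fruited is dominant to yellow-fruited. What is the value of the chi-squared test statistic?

1.516

A testcross of a heterozygote (Aa × aa) gives a 1:1 phenotypic ratio.
Total ratio parts = 2. Expected numbers out of 2787:
  red-fruited: 2787 × 1/2 = 1393.5
  yellow-fruited: 2787 × 1/2 = 1393.5
χ² = Σ (O − E)² / E
  red-fruited: (1361 − 1393.5)² / 1393.5 = 0.7580
  yellow-fruited: (1426 − 1393.5)² / 1393.5 = 0.7580
χ² = 0.7580 + 0.7580 = 1.516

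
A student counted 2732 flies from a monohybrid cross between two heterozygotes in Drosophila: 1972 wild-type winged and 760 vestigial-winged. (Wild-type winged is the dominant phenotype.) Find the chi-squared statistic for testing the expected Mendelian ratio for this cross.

For a monohybrid cross between heterozygotes with complete dominance, the expected phenotypic ratio is 3:1.
Total ratio parts = 4. Expected numbers out of 2732:
  wild-type winged: 2732 × 3/4 = 2049
  vestigial-winged: 2732 × 1/4 = 683
χ² = Σ (O − E)² / E
  wild-type winged: (1972 − 2049)² / 2049 = 2.8936
  vestigial-winged: (760 − 683)² / 683 = 8.6808
χ² = 2.8936 + 8.6808 = 11.5744 ≈ 11.574

11.574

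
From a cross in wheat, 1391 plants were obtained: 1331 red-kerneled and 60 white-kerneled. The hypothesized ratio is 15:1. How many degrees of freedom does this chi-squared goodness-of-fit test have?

1

A goodness-of-fit test with 2 phenotype classes has df = 2 − 1 = 1.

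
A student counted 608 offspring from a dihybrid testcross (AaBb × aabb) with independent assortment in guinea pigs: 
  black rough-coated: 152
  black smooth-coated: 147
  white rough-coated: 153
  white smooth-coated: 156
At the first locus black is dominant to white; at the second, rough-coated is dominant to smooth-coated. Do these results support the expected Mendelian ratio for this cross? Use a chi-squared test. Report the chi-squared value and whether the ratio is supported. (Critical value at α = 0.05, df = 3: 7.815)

0.276; consistent

A dihybrid testcross with independent assortment gives a 1:1:1:1 ratio.
Total ratio parts = 4. Expected numbers out of 608:
  black rough-coated: 608 × 1/4 = 152
  black smooth-coated: 608 × 1/4 = 152
  white rough-coated: 608 × 1/4 = 152
  white smooth-coated: 608 × 1/4 = 152
χ² = Σ (O − E)² / E
  black rough-coated: (152 − 152)² / 152 = 0.0000
  black smooth-coated: (147 − 152)² / 152 = 0.1645
  white rough-coated: (153 − 152)² / 152 = 0.0066
  white smooth-coated: (156 − 152)² / 152 = 0.1053
χ² = 0.0000 + 0.1645 + 0.0066 + 0.1053 = 0.2764 ≈ 0.276
Degrees of freedom = 4 − 1 = 3; critical value at α = 0.05 is 7.815.
Since 0.276 < 7.815, we fail to reject the null hypothesis — the data are consistent with the 1:1:1:1 ratio.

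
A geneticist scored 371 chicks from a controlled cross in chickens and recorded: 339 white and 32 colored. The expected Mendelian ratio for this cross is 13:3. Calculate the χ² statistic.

24.964

Total ratio parts = 16. Expected numbers out of 371:
  white: 371 × 13/16 = 301.4375
  colored: 371 × 3/16 = 69.5625
χ² = Σ (O − E)² / E
  white: (339 − 301.4375)² / 301.4375 = 4.6807
  colored: (32 − 69.5625)² / 69.5625 = 20.2831
χ² = 4.6807 + 20.2831 = 24.9638 ≈ 24.964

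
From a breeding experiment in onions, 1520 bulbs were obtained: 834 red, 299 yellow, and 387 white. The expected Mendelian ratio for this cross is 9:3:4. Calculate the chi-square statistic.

The 9:3:4 ratio has 16 parts, so with N = 1520 the expected counts are:
  red: 1520 × 9/16 = 855
  yellow: 1520 × 3/16 = 285
  white: 1520 × 4/16 = 380
χ² = Σ (O − E)² / E
  red: (834 − 855)² / 855 = 0.5158
  yellow: (299 − 285)² / 285 = 0.6877
  white: (387 − 380)² / 380 = 0.1289
χ² = 0.5158 + 0.6877 + 0.1289 = 1.3324 ≈ 1.332

1.332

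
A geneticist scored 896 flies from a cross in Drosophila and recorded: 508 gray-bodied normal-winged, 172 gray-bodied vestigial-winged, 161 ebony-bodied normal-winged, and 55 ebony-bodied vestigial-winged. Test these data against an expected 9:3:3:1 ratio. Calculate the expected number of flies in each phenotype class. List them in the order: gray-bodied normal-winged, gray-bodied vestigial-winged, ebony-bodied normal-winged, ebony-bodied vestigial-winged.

Total ratio parts = 16. Expected numbers out of 896:
  gray-bodied normal-winged: 896 × 9/16 = 504
  gray-bodied vestigial-winged: 896 × 3/16 = 168
  ebony-bodied normal-winged: 896 × 3/16 = 168
  ebony-bodied vestigial-winged: 896 × 1/16 = 56

504, 168, 168, 56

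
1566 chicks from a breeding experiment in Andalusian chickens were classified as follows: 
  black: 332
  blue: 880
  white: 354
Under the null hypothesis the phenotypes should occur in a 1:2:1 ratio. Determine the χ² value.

24.651

The 1:2:1 ratio has 4 parts, so with N = 1566 the expected counts are:
  black: 1566 × 1/4 = 391.5
  blue: 1566 × 2/4 = 783
  white: 1566 × 1/4 = 391.5
χ² = Σ (O − E)² / E
  black: (332 − 391.5)² / 391.5 = 9.0428
  blue: (880 − 783)² / 783 = 12.0166
  white: (354 − 391.5)² / 391.5 = 3.5920
χ² = 9.0428 + 12.0166 + 3.5920 = 24.6514 ≈ 24.651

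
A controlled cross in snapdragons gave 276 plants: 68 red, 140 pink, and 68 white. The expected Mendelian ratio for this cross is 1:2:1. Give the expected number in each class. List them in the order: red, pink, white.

Total ratio parts = 4. Expected numbers out of 276:
  red: 276 × 1/4 = 69
  pink: 276 × 2/4 = 138
  white: 276 × 1/4 = 69

69, 138, 69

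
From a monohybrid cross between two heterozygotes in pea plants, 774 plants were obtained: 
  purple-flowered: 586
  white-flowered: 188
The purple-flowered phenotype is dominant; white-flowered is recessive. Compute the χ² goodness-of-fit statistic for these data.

For a monohybrid cross between heterozygotes with complete dominance, the expected phenotypic ratio is 3:1.
Total ratio parts = 4. Expected numbers out of 774:
  purple-flowered: 774 × 3/4 = 580.5
  white-flowered: 774 × 1/4 = 193.5
χ² = Σ (O − E)² / E
  purple-flowered: (586 − 580.5)² / 580.5 = 0.0521
  white-flowered: (188 − 193.5)² / 193.5 = 0.1563
χ² = 0.0521 + 0.1563 = 0.2084 ≈ 0.208

0.208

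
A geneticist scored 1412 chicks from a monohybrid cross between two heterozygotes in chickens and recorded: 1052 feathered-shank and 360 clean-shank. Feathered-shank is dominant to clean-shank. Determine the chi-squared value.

For a monohybrid cross between heterozygotes with complete dominance, the expected phenotypic ratio is 3:1.
Expected counts for N = 1412 under a 3:1 ratio (total parts = 4):
  feathered-shank: 1412 × 3/4 = 1059
  clean-shank: 1412 × 1/4 = 353
χ² = Σ (O − E)² / E
  feathered-shank: (1052 − 1059)² / 1059 = 0.0463
  clean-shank: (360 − 353)² / 353 = 0.1388
χ² = 0.0463 + 0.1388 = 0.1851 ≈ 0.185

0.185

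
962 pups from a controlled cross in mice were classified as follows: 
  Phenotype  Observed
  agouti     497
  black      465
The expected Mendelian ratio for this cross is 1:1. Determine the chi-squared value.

1.064

Expected counts for N = 962 under a 1:1 ratio (total parts = 2):
  agouti: 962 × 1/2 = 481
  black: 962 × 1/2 = 481
χ² = Σ (O − E)² / E
  agouti: (497 − 481)² / 481 = 0.5322
  black: (465 − 481)² / 481 = 0.5322
χ² = 0.5322 + 0.5322 = 1.0644 ≈ 1.064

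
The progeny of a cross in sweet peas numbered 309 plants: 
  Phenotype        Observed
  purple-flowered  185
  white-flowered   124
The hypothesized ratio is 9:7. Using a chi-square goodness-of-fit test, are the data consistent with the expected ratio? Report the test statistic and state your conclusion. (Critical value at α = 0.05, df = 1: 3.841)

1.646; consistent

Under the 9:7 hypothesis (Σ ratio = 16, N = 309):
  purple-flowered: 309 × 9/16 = 173.8125
  white-flowered: 309 × 7/16 = 135.1875
χ² = Σ (O − E)² / E
  purple-flowered: (185 − 173.8125)² / 173.8125 = 0.7201
  white-flowered: (124 − 135.1875)² / 135.1875 = 0.9258
χ² = 0.7201 + 0.9258 = 1.6459 ≈ 1.646
Degrees of freedom = 2 − 1 = 1; critical value at α = 0.05 is 3.841.
Since 1.646 < 3.841, we fail to reject the null hypothesis — the data are consistent with the 9:7 ratio.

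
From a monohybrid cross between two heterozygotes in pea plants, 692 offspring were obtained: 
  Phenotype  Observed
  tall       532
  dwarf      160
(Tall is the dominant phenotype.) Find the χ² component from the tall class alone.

0.326

For a monohybrid cross between heterozygotes with complete dominance, the expected phenotypic ratio is 3:1.
The 3:1 ratio has 4 parts, so with N = 692 the expected counts are:
  tall: 692 × 3/4 = 519
  dwarf: 692 × 1/4 = 173
Contribution of tall: (532 − 519)² / 519 = 0.3256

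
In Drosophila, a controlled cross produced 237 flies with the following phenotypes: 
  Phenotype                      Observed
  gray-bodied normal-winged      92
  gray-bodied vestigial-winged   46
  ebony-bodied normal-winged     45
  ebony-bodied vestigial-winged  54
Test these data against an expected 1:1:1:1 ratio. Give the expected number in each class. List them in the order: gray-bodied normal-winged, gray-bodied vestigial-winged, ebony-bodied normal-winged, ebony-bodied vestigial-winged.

Expected counts for N = 237 under a 1:1:1:1 ratio (total parts = 4):
  gray-bodied normal-winged: 237 × 1/4 = 59.25
  gray-bodied vestigial-winged: 237 × 1/4 = 59.25
  ebony-bodied normal-winged: 237 × 1/4 = 59.25
  ebony-bodied vestigial-winged: 237 × 1/4 = 59.25

59.25, 59.25, 59.25, 59.25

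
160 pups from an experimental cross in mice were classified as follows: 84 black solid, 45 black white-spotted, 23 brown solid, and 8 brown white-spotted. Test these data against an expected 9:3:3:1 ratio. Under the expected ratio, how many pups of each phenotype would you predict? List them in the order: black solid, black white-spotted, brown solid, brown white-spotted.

Under the 9:3:3:1 hypothesis (Σ ratio = 16, N = 160):
  black solid: 160 × 9/16 = 90
  black white-spotted: 160 × 3/16 = 30
  brown solid: 160 × 3/16 = 30
  brown white-spotted: 160 × 1/16 = 10

90, 30, 30, 10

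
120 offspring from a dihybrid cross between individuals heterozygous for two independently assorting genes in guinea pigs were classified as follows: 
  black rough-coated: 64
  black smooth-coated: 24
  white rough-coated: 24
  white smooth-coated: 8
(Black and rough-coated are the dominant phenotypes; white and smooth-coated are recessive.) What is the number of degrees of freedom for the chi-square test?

3

A dihybrid F₂ with independent assortment and complete dominance at both loci gives a 9:3:3:1 phenotypic ratio.
A goodness-of-fit test with 4 phenotype classes has df = 4 − 1 = 3.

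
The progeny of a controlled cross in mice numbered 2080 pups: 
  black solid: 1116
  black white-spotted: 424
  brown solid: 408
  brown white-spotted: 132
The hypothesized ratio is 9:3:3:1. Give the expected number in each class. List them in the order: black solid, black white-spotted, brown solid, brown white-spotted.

Expected counts for N = 2080 under a 9:3:3:1 ratio (total parts = 16):
  black solid: 2080 × 9/16 = 1170
  black white-spotted: 2080 × 3/16 = 390
  brown solid: 2080 × 3/16 = 390
  brown white-spotted: 2080 × 1/16 = 130

1170, 390, 390, 130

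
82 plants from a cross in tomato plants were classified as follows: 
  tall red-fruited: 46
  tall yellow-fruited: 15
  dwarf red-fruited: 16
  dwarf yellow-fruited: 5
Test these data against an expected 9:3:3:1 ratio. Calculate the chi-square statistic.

Under the 9:3:3:1 hypothesis (Σ ratio = 16, N = 82):
  tall red-fruited: 82 × 9/16 = 46.125
  tall yellow-fruited: 82 × 3/16 = 15.375
  dwarf red-fruited: 82 × 3/16 = 15.375
  dwarf yellow-fruited: 82 × 1/16 = 5.125
χ² = Σ (O − E)² / E
  tall red-fruited: (46 − 46.125)² / 46.125 = 0.0003
  tall yellow-fruited: (15 − 15.375)² / 15.375 = 0.0091
  dwarf red-fruited: (16 − 15.375)² / 15.375 = 0.0254
  dwarf yellow-fruited: (5 − 5.125)² / 5.125 = 0.0030
χ² = 0.0003 + 0.0091 + 0.0254 + 0.0030 = 0.0378 ≈ 0.038

0.038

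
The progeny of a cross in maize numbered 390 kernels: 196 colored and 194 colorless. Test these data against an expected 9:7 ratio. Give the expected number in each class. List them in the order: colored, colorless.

219.375, 170.625

The 9:7 ratio has 16 parts, so with N = 390 the expected counts are:
  colored: 390 × 9/16 = 219.375
  colorless: 390 × 7/16 = 170.625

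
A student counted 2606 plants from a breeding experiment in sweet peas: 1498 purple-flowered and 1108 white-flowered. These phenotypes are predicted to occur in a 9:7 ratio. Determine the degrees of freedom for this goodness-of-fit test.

A goodness-of-fit test with 2 phenotype classes has df = 2 − 1 = 1.

1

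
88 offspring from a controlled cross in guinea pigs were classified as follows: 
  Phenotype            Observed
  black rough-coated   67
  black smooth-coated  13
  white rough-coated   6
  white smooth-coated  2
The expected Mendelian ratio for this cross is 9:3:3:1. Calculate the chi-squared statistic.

Under the 9:3:3:1 hypothesis (Σ ratio = 16, N = 88):
  black rough-coated: 88 × 9/16 = 49.5
  black smooth-coated: 88 × 3/16 = 16.5
  white rough-coated: 88 × 3/16 = 16.5
  white smooth-coated: 88 × 1/16 = 5.5
χ² = Σ (O − E)² / E
  black rough-coated: (67 − 49.5)² / 49.5 = 6.1869
  black smooth-coated: (13 − 16.5)² / 16.5 = 0.7424
  white rough-coated: (6 − 16.5)² / 16.5 = 6.6818
  white smooth-coated: (2 − 5.5)² / 5.5 = 2.2273
χ² = 6.1869 + 0.7424 + 6.6818 + 2.2273 = 15.8384 ≈ 15.838

15.838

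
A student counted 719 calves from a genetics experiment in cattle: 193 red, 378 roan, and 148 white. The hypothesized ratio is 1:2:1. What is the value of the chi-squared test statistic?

Under the 1:2:1 hypothesis (Σ ratio = 4, N = 719):
  red: 719 × 1/4 = 179.75
  roan: 719 × 2/4 = 359.5
  white: 719 × 1/4 = 179.75
χ² = Σ (O − E)² / E
  red: (193 − 179.75)² / 179.75 = 0.9767
  roan: (378 − 359.5)² / 359.5 = 0.9520
  white: (148 − 179.75)² / 179.75 = 5.6081
χ² = 0.9767 + 0.9520 + 5.6081 = 7.5368 ≈ 7.537

7.537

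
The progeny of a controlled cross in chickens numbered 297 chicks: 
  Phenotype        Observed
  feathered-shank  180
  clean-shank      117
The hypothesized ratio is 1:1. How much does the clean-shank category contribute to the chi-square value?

6.682

Expected counts for N = 297 under a 1:1 ratio (total parts = 2):
  feathered-shank: 297 × 1/2 = 148.5
  clean-shank: 297 × 1/2 = 148.5
Contribution of clean-shank: (117 − 148.5)² / 148.5 = 6.6818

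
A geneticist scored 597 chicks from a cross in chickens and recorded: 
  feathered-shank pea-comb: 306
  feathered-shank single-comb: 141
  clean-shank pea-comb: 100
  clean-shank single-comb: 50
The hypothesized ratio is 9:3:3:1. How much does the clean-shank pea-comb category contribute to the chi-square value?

Expected counts for N = 597 under a 9:3:3:1 ratio (total parts = 16):
  feathered-shank pea-comb: 597 × 9/16 = 335.8125
  feathered-shank single-comb: 597 × 3/16 = 111.9375
  clean-shank pea-comb: 597 × 3/16 = 111.9375
  clean-shank single-comb: 597 × 1/16 = 37.3125
Contribution of clean-shank pea-comb: (100 − 111.9375)² / 111.9375 = 1.2731

1.273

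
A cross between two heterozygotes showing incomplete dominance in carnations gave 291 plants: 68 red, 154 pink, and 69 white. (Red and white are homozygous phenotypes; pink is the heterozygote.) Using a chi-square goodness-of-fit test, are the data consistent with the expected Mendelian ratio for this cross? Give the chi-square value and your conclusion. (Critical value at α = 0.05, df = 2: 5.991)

With incomplete dominance, a heterozygote × heterozygote cross gives a 1:2:1 phenotypic ratio.
Expected counts for N = 291 under a 1:2:1 ratio (total parts = 4):
  red: 291 × 1/4 = 72.75
  pink: 291 × 2/4 = 145.5
  white: 291 × 1/4 = 72.75
χ² = Σ (O − E)² / E
  red: (68 − 72.75)² / 72.75 = 0.3101
  pink: (154 − 145.5)² / 145.5 = 0.4966
  white: (69 − 72.75)² / 72.75 = 0.1933
χ² = 0.3101 + 0.4966 + 0.1933 = 1.000
Degrees of freedom = 3 − 1 = 2; critical value at α = 0.05 is 5.991.
Since 1.000 < 5.991, we fail to reject the null hypothesis — the data are consistent with the 1:2:1 ratio.

1.000; consistent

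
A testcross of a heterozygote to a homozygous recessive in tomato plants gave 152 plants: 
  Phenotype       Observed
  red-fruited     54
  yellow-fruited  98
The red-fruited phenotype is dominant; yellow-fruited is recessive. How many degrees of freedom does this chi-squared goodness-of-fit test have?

1

A testcross of a heterozygote (Aa × aa) gives a 1:1 phenotypic ratio.
A goodness-of-fit test with 2 phenotype classes has df = 2 − 1 = 1.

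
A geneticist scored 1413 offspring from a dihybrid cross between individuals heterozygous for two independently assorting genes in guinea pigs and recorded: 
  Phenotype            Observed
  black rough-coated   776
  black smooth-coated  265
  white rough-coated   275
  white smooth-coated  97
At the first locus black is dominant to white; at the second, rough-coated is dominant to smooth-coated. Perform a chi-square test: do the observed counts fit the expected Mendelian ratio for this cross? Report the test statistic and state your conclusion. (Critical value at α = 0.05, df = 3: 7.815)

1.682; consistent

A dihybrid F₂ with independent assortment and complete dominance at both loci gives a 9:3:3:1 phenotypic ratio.
The 9:3:3:1 ratio has 16 parts, so with N = 1413 the expected counts are:
  black rough-coated: 1413 × 9/16 = 794.8125
  black smooth-coated: 1413 × 3/16 = 264.9375
  white rough-coated: 1413 × 3/16 = 264.9375
  white smooth-coated: 1413 × 1/16 = 88.3125
χ² = Σ (O − E)² / E
  black rough-coated: (776 − 794.8125)² / 794.8125 = 0.4453
  black smooth-coated: (265 − 264.9375)² / 264.9375 = 0.0000
  white rough-coated: (275 − 264.9375)² / 264.9375 = 0.3822
  white smooth-coated: (97 − 88.3125)² / 88.3125 = 0.8546
χ² = 0.4453 + 0.0000 + 0.3822 + 0.8546 = 1.6821 ≈ 1.682
Degrees of freedom = 4 − 1 = 3; critical value at α = 0.05 is 7.815.
Since 1.682 < 7.815, we fail to reject the null hypothesis — the data are consistent with the 9:3:3:1 ratio.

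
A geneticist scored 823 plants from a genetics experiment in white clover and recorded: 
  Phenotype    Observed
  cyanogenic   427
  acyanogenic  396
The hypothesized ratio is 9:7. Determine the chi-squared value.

The 9:7 ratio has 16 parts, so with N = 823 the expected counts are:
  cyanogenic: 823 × 9/16 = 462.9375
  acyanogenic: 823 × 7/16 = 360.0625
χ² = Σ (O − E)² / E
  cyanogenic: (427 − 462.9375)² / 462.9375 = 2.7898
  acyanogenic: (396 − 360.0625)² / 360.0625 = 3.5869
χ² = 2.7898 + 3.5869 = 6.3767 ≈ 6.377

6.377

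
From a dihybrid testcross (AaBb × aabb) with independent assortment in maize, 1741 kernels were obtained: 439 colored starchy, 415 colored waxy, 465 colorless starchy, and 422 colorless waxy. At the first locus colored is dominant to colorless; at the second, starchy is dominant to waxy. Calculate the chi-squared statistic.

3.411

A dihybrid testcross with independent assortment gives a 1:1:1:1 ratio.
Under the 1:1:1:1 hypothesis (Σ ratio = 4, N = 1741):
  colored starchy: 1741 × 1/4 = 435.25
  colored waxy: 1741 × 1/4 = 435.25
  colorless starchy: 1741 × 1/4 = 435.25
  colorless waxy: 1741 × 1/4 = 435.25
χ² = Σ (O − E)² / E
  colored starchy: (439 − 435.25)² / 435.25 = 0.0323
  colored waxy: (415 − 435.25)² / 435.25 = 0.9421
  colorless starchy: (465 − 435.25)² / 435.25 = 2.0335
  colorless waxy: (422 − 435.25)² / 435.25 = 0.4034
χ² = 0.0323 + 0.9421 + 2.0335 + 0.4034 = 3.4113 ≈ 3.411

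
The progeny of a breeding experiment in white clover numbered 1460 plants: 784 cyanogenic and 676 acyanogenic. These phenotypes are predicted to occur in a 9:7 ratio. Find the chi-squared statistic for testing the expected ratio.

3.862

Total ratio parts = 16. Expected numbers out of 1460:
  cyanogenic: 1460 × 9/16 = 821.25
  acyanogenic: 1460 × 7/16 = 638.75
χ² = Σ (O − E)² / E
  cyanogenic: (784 − 821.25)² / 821.25 = 1.6896
  acyanogenic: (676 − 638.75)² / 638.75 = 2.1723
χ² = 1.6896 + 2.1723 = 3.8619 ≈ 3.862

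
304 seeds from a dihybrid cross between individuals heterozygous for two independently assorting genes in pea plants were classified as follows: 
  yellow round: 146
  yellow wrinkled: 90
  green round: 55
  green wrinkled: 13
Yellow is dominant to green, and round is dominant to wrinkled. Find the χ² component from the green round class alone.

A dihybrid F₂ with independent assortment and complete dominance at both loci gives a 9:3:3:1 phenotypic ratio.
The 9:3:3:1 ratio has 16 parts, so with N = 304 the expected counts are:
  yellow round: 304 × 9/16 = 171
  yellow wrinkled: 304 × 3/16 = 57
  green round: 304 × 3/16 = 57
  green wrinkled: 304 × 1/16 = 19
Contribution of green round: (55 − 57)² / 57 = 0.0702

0.070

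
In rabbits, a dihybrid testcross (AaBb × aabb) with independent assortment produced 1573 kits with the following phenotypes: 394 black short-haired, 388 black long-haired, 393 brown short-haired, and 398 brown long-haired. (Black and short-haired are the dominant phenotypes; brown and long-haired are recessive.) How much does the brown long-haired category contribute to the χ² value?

A dihybrid testcross with independent assortment gives a 1:1:1:1 ratio.
The 1:1:1:1 ratio has 4 parts, so with N = 1573 the expected counts are:
  black short-haired: 1573 × 1/4 = 393.25
  black long-haired: 1573 × 1/4 = 393.25
  brown short-haired: 1573 × 1/4 = 393.25
  brown long-haired: 1573 × 1/4 = 393.25
Contribution of brown long-haired: (398 − 393.25)² / 393.25 = 0.0574

0.057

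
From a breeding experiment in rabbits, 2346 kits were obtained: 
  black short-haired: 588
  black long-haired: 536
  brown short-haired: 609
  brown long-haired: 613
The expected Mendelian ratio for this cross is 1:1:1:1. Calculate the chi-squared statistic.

6.413

Total ratio parts = 4. Expected numbers out of 2346:
  black short-haired: 2346 × 1/4 = 586.5
  black long-haired: 2346 × 1/4 = 586.5
  brown short-haired: 2346 × 1/4 = 586.5
  brown long-haired: 2346 × 1/4 = 586.5
χ² = Σ (O − E)² / E
  black short-haired: (588 − 586.5)² / 586.5 = 0.0038
  black long-haired: (536 − 586.5)² / 586.5 = 4.3483
  brown short-haired: (609 − 586.5)² / 586.5 = 0.8632
  brown long-haired: (613 − 586.5)² / 586.5 = 1.1974
χ² = 0.0038 + 4.3483 + 0.8632 + 1.1974 = 6.4127 ≈ 6.413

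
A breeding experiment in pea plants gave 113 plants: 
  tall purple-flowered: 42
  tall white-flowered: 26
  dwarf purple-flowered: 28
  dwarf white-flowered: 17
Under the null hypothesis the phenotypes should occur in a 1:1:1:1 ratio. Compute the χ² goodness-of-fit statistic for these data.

The 1:1:1:1 ratio has 4 parts, so with N = 113 the expected counts are:
  tall purple-flowered: 113 × 1/4 = 28.25
  tall white-flowered: 113 × 1/4 = 28.25
  dwarf purple-flowered: 113 × 1/4 = 28.25
  dwarf white-flowered: 113 × 1/4 = 28.25
χ² = Σ (O − E)² / E
  tall purple-flowered: (42 − 28.25)² / 28.25 = 6.6925
  tall white-flowered: (26 − 28.25)² / 28.25 = 0.1792
  dwarf purple-flowered: (28 − 28.25)² / 28.25 = 0.0022
  dwarf white-flowered: (17 − 28.25)² / 28.25 = 4.4801
χ² = 6.6925 + 0.1792 + 0.0022 + 4.4801 = 11.354

11.354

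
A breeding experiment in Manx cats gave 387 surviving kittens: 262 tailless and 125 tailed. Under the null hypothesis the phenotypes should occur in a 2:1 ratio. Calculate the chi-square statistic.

0.186

Total ratio parts = 3. Expected numbers out of 387:
  tailless: 387 × 2/3 = 258
  tailed: 387 × 1/3 = 129
χ² = Σ (O − E)² / E
  tailless: (262 − 258)² / 258 = 0.0620
  tailed: (125 − 129)² / 129 = 0.1240
χ² = 0.0620 + 0.1240 = 0.186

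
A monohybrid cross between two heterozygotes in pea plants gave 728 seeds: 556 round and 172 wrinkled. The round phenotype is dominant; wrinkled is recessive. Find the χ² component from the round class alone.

For a monohybrid cross between heterozygotes with complete dominance, the expected phenotypic ratio is 3:1.
Total ratio parts = 4. Expected numbers out of 728:
  round: 728 × 3/4 = 546
  wrinkled: 728 × 1/4 = 182
Contribution of round: (556 − 546)² / 546 = 0.1832

0.183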